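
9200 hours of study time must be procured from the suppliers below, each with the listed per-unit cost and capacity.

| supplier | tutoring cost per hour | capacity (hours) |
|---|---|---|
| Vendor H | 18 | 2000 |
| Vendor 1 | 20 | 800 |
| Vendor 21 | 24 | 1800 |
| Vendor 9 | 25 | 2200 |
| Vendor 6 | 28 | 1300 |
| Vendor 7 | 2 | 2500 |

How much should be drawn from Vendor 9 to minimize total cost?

2100

Use suppliers in increasing cost order.
Vendor 7 at 2: take all 2500 hours → 6700 still needed.
Vendor H (18): use full 2000 → 4700 hours to go.
Vendor 1 (20): use full 800 → 3900 hours to go.
Take 1800 from Vendor 21 at 24 → need 2100 more.
Vendor 9 (25): take the remaining 2100 → done.
Vendor 6: unused.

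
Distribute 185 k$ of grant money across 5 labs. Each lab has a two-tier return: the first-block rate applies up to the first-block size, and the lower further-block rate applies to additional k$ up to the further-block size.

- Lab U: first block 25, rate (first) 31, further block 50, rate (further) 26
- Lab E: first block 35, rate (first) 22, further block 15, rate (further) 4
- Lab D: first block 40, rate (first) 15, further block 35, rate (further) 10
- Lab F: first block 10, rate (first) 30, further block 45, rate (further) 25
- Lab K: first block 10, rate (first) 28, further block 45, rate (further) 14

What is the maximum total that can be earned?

4700

Rank every tier by rate: Lab U/first 31 > Lab F/first 30 > Lab K/first 28 > Lab U/second 26 > Lab F/second 25 > Lab E/first 22 > Lab D/first 15 > Lab K/second 14 > Lab D/second 10 > Lab E/second 4.
Lab U/first (31): +25 → 160 left.
Lab F/first (30): +10 → 150 left.
Lab K first at 28: fill all 10 → 140 left.
Lab U/second (26): +50 → 90 left.
Lab F second at 25: fill all 45 → 45 left.
Lab E/first (22): +35 → 10 left.
Lab D first at 15: only 10 left, fill 10.
Total = 31×25 + 30×10 + 28×10 + 26×50 + 25×45 + 22×35 + 15×10 = 4700.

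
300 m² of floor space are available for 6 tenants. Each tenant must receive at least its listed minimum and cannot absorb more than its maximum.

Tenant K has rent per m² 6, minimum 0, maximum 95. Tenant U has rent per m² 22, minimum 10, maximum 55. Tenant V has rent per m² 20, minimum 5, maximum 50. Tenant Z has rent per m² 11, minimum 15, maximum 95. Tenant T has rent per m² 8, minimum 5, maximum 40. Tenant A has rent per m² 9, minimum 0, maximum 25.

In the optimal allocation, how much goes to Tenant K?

35

Meeting every minimum uses 0+10+5+15+5+0 = 35 m², leaving 265.
Rank by rent per m²: Tenant U 22 > Tenant V 20 > Tenant Z 11 > Tenant A 9 > Tenant T 8 > Tenant K 6.
Tenant U: +45 to 55 (cap) ; 220 left.
Tenant V takes 45 more to reach its cap of 50 ; 175 left.
Give Tenant Z 80 more to hit its cap of 95 ; 95 left.
Give Tenant A 25 more to hit its cap of 25 ; 70 left.
Tenant T takes 35 more to reach its cap of 40 ; 35 left.
Only 35 left; Tenant K takes them to reach 35.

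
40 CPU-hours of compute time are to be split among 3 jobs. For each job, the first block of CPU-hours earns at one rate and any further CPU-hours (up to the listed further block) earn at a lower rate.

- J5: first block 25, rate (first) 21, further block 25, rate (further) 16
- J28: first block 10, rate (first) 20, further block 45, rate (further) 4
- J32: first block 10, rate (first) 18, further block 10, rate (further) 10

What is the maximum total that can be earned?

Treat each block as its own option and order by rate: J5/tier1 21 > J28/tier1 20 > J32/tier1 18 > J5/tier2 16 > J32/tier2 10 > J28/tier2 4.
J5/tier1 (21): +25 ; 15 left.
J28 tier1 at 20: fill all 10 ; 5 left.
5 remain; put them into J32 tier1 at 18.
Total = 21×25 + 20×10 + 18×5 = 815.

815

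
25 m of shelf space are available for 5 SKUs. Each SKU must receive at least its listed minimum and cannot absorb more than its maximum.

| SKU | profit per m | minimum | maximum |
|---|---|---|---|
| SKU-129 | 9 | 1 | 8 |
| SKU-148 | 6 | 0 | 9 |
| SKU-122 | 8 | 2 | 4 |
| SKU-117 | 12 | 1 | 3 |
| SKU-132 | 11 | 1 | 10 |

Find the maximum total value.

250

Meeting every minimum uses 1+0+2+1+1 = 5 m, leaving 20.
Order the SKUs by profit per m: SKU-117 12 > SKU-132 11 > SKU-129 9 > SKU-122 8 > SKU-148 6.
SKU-117: +2 to 3 (cap) — 18 left.
SKU-132 takes 9 more to reach its cap of 10 — 9 left.
SKU-129 takes 7 more to reach its cap of 8 — 2 left.
SKU-122: +2 to 4 (cap) — 0 left.
Total = 9×8 + 8×4 + 12×3 + 11×10 = 250.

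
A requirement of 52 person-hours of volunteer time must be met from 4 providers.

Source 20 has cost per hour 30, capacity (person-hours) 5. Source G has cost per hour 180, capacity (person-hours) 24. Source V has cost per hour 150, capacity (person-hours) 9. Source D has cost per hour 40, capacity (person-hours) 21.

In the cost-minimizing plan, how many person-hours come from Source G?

17

Use providers in increasing cost order.
Take 5 from Source 20 at 30 ; need 47 more.
Source D at 40: take all 21 person-hours ; 26 still needed.
Source V (150): use full 9 ; 17 person-hours to go.
Source G (180): take the remaining 17 ; done.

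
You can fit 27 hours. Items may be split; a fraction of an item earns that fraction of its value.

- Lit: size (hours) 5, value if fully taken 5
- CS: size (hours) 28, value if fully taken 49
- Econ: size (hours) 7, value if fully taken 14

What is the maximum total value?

Best value per unit of size first: Econ 14/7≈2, CS 49/28≈1.75, Lit 5/5≈1.
Take all of Econ (7 hours, value 14) → 20 hours left.
Fill the last 20 hours with part of CS: 20/28 of it earns 35.
Total value = 49.

49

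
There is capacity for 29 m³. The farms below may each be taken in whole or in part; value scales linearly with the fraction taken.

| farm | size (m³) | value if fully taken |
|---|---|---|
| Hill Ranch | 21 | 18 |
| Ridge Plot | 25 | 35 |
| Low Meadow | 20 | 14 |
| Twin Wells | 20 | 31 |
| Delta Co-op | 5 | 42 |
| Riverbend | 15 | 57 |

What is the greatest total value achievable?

112.95

Rank by value-to-size ratio: Delta Co-op 42/5≈8.4, Riverbend 57/15≈3.8, Twin Wells 31/20≈1.55, Ridge Plot 35/25≈1.4, Hill Ranch 18/21≈0.857, Low Meadow 14/20≈0.7.
Take all of Delta Co-op (5 m³, value 42) → 24 m³ left.
All 15 m³ of Riverbend fit (value 57) → 9 remain.
Fill the last 9 m³ with part of Twin Wells: 9/20 of it earns 13.95.
Total value = 112.95.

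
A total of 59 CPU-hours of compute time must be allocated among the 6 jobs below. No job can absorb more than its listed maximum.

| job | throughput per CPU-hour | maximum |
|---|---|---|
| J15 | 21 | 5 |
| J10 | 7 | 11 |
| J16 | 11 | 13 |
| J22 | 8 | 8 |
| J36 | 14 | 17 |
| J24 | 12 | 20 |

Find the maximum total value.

758

Rank by throughput per CPU-hour: J15 21 > J36 14 > J24 12 > J16 11 > J22 8 > J10 7.
J15: +5 to 5 (cap) ; 54 left.
Give J36 17 to hit its cap of 17 ; 37 left.
J24 takes 20 to reach its cap of 20 ; 17 left.
J16 takes 13 to reach its cap of 13 ; 4 left.
J22 has room for 8 but only 4 remain, so it gets 4.
Total = 21×5 + 11×13 + 8×4 + 14×17 + 12×20 = 758.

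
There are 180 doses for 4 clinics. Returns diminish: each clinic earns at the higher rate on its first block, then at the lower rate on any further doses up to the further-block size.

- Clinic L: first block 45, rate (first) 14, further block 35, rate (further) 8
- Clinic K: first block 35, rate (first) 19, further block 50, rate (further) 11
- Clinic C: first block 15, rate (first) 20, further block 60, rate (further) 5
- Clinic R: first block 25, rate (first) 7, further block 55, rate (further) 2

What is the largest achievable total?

2425

Rank every tier by rate: Clinic C/first 20 > Clinic K/first 19 > Clinic L/first 14 > Clinic K/second 11 > Clinic L/second 8 > Clinic R/first 7 > Clinic C/second 5 > Clinic R/second 2.
Fill Clinic C first block (15 at 20) → 165 left.
Clinic K/first (19): +35 → 130 left.
Fill Clinic L first block (45 at 14) → 85 left.
Clinic K/second (11): +50 → 35 left.
Clinic L/second (8): +35 → 0 left.
Total = 20×15 + 19×35 + 14×45 + 11×50 + 8×35 = 2425.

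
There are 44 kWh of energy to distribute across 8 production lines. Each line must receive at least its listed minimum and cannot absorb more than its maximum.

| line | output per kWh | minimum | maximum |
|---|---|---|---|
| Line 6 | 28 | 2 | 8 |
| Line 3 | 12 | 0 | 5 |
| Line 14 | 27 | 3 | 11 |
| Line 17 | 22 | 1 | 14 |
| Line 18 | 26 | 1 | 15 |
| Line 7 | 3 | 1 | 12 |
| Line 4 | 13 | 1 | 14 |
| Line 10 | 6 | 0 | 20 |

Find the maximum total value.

1103

Meeting every minimum uses 2+0+3+1+1+1+1+0 = 9 kWh, leaving 35.
Order the production lines by output per kWh: Line 6 28 > Line 14 27 > Line 18 26 > Line 17 22 > Line 4 13 > Line 3 12 > Line 10 6 > Line 7 3.
Line 6: +6 to 8 (cap) — 29 left.
Give Line 14 8 more to hit its cap of 11 — 21 left.
Line 18 takes 14 more to reach its cap of 15 — 7 left.
Only 7 left; Line 17 takes them to reach 8.
Total = 28×8 + 27×11 + 22×8 + 26×15 + 3×1 + 13×1 = 1103.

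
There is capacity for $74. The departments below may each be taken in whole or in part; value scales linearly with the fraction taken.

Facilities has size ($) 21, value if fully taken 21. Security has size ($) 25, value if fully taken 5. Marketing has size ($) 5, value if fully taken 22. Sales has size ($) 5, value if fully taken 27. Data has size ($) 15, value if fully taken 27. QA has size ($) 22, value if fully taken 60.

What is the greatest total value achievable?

Best value per unit of size first: Sales 27/5≈5.4, Marketing 22/5≈4.4, QA 60/22≈2.73, Data 27/15≈1.8, Facilities 21/21≈1, Security 5/25≈0.2.
Sales: take in full, 5 $ for value 27 — 69 left.
Take all of Marketing (5 $, value 22) — 64 $ left.
All 22 $ of QA fit (value 60) — 42 remain.
Data: take in full, 15 $ for value 27 — 27 left.
Facilities: take in full, 21 $ for value 21 — 6 left.
Fill the last 6 $ with part of Security: 6/25 of it earns 1.2.
Total value = 158.2.

158.2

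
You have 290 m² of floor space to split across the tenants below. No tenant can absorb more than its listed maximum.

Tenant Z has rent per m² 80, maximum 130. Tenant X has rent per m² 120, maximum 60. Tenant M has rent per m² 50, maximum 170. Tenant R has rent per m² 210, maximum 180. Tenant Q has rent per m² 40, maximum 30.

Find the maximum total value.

49000

Rank by rent per m²: Tenant R 210 > Tenant X 120 > Tenant Z 80 > Tenant M 50 > Tenant Q 40.
Give Tenant R 180 to hit its cap of 180 → 110 left.
Tenant X: +60 to 60 (cap) → 50 left.
Tenant Z: +50 (room for 130) → 50. Pool exhausted.
Total = 80×50 + 120×60 + 210×180 = 49000.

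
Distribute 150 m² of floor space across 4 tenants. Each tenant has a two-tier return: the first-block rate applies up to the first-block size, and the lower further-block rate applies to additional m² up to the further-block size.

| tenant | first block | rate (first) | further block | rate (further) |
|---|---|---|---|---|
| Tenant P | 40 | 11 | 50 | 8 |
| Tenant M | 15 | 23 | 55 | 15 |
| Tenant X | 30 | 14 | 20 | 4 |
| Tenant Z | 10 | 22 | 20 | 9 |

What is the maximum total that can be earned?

Rank every tier by rate: Tenant M/tier1 23 > Tenant Z/tier1 22 > Tenant M/tier2 15 > Tenant X/tier1 14 > Tenant P/tier1 11 > Tenant Z/tier2 9 > Tenant P/tier2 8 > Tenant X/tier2 4.
Tenant M/tier1 (23): +15 — 135 left.
Tenant Z tier1 at 22: fill all 10 — 125 left.
Fill Tenant M tier2 block (55 at 15) — 70 left.
Tenant X/tier1 (14): +30 — 40 left.
Tenant P/tier1 (11): +40 — 0 left.
Total = 23×15 + 22×10 + 15×55 + 14×30 + 11×40 = 2250.

2250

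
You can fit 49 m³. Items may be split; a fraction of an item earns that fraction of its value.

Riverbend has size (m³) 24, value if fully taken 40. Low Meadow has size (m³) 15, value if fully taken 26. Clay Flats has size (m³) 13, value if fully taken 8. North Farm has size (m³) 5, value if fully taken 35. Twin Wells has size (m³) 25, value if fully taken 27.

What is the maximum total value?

Sort by value density: North Farm 35/5≈7, Low Meadow 26/15≈1.73, Riverbend 40/24≈1.67, Twin Wells 27/25≈1.08, Clay Flats 8/13≈0.615.
North Farm: take in full, 5 m³ for value 35 — 44 left.
All 15 m³ of Low Meadow fit (value 26) — 29 remain.
All 24 m³ of Riverbend fit (value 40) — 5 remain.
Only 5 m³ remain; take 5/25 of Twin Wells for value 27×5/25 = 5.4.
Total value = 106.4.

106.4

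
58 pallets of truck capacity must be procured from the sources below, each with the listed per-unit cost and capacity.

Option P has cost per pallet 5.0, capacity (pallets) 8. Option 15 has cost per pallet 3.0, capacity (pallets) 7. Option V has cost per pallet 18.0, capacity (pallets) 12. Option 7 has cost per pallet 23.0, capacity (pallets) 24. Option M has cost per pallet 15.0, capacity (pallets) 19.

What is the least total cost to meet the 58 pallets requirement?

Use sources in increasing cost order.
Option 15 (3.0): use full 7 → 51 pallets to go.
Option P at 5.0: take all 8 pallets → 43 still needed.
Option M at 15.0: take all 19 pallets → 24 still needed.
Take 12 from Option V at 18.0 → need 12 more.
Option 7 at 23.0: take 12 of its 24 → requirement met.
Cost = 7×3.0 + 8×5.0 + 19×15.0 + 12×18.0 + 12×23.0 = 838.

838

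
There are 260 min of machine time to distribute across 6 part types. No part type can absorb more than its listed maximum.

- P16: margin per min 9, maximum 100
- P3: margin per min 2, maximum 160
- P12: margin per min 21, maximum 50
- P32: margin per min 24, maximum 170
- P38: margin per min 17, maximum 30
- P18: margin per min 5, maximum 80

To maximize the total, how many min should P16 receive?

10

Order the part types by margin per min: P32 24 > P12 21 > P38 17 > P16 9 > P18 5 > P3 2.
P32: +170 to 170 (cap) — 90 left.
P12 takes 50 to reach its cap of 50 — 40 left.
P38 takes 30 to reach its cap of 30 — 10 left.
Only 10 left; P16 takes them to reach 10.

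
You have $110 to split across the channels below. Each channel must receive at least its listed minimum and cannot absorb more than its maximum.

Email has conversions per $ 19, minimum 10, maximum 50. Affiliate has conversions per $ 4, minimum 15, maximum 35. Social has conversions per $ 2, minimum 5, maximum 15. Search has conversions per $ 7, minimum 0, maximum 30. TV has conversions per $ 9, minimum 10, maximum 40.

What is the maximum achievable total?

Meeting every minimum uses 10+15+5+0+10 = 40 $, leaving 70.
Order the channels by conversions per $: Email 19 > TV 9 > Search 7 > Affiliate 4 > Social 2.
Email: +40 to 50 (cap) — 30 left.
TV takes 30 more to reach its cap of 40 — 0 left.
Total = 19×50 + 4×15 + 2×5 + 9×40 = 1380.

1380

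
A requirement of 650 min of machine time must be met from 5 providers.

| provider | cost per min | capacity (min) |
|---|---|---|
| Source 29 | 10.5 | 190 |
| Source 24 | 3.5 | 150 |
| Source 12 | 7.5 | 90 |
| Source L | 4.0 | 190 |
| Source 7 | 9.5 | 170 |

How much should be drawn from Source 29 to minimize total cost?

50

Cheapest first:
Take 150 from Source 24 at 3.5 — need 500 more.
Take 190 from Source L at 4.0 — need 310 more.
Take 90 from Source 12 at 7.5 — need 220 more.
Source 7 at 9.5: take all 170 min — 50 still needed.
Take 50 from Source 29 at 10.5 to finish.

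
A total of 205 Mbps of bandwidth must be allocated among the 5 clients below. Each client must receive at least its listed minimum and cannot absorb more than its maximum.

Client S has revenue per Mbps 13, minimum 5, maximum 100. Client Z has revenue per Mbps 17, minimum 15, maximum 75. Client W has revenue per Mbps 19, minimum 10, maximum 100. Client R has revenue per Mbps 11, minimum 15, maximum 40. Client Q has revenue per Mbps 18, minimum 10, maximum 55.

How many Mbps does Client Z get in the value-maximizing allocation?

Meeting every minimum uses 5+15+10+15+10 = 55 Mbps, leaving 150.
Order the clients by revenue per Mbps: Client W 19 > Client Q 18 > Client Z 17 > Client S 13 > Client R 11.
Give Client W 90 more to hit its cap of 100 — 60 left.
Client Q takes 45 more to reach its cap of 55 — 15 left.
Client Z has room for 60 more but only 15 remain, so it gets 30.

30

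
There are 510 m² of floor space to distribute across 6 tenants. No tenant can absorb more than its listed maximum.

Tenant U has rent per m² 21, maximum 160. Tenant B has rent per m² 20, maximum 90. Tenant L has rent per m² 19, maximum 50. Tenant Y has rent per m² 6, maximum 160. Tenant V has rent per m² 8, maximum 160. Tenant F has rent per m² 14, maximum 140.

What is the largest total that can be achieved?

Order the tenants by rent per m²: Tenant U 21 > Tenant B 20 > Tenant L 19 > Tenant F 14 > Tenant V 8 > Tenant Y 6.
Tenant U: +160 to 160 (cap) → 350 left.
Tenant B: +90 to 90 (cap) → 260 left.
Tenant L takes 50 to reach its cap of 50 → 210 left.
Give Tenant F 140 to hit its cap of 140 → 70 left.
Only 70 left; Tenant V takes them to reach 70.
Total = 21×160 + 20×90 + 19×50 + 8×70 + 14×140 = 8630.

8630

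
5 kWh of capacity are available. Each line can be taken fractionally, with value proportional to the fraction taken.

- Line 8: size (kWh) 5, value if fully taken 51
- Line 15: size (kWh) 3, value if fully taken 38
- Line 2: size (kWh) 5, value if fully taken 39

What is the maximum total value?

58.4

Best value per unit of size first: Line 15 38/3≈12.7, Line 8 51/5≈10.2, Line 2 39/5≈7.8.
All 3 kWh of Line 15 fit (value 38) ; 2 remain.
Only 2 kWh remain; take 2/5 of Line 8 for value 51×2/5 = 20.4.
Total value = 58.4.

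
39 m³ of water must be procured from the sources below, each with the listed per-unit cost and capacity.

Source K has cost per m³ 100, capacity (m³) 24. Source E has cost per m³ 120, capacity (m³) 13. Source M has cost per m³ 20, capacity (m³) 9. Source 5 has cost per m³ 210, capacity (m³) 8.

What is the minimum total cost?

3300

Cheapest first:
Take 9 from Source M at 20 — need 30 more.
Take 24 from Source K at 100 — need 6 more.
Source E (120): take the remaining 6 — done.
Source 5: unused.
Cost = 9×20 + 24×100 + 6×120 = 3300.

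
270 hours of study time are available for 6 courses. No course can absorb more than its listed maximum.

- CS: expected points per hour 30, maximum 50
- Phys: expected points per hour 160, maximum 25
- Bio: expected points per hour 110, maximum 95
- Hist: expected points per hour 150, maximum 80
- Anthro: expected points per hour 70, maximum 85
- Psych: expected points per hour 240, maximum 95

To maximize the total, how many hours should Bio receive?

Rank by expected points per hour: Psych 240 > Phys 160 > Hist 150 > Bio 110 > Anthro 70 > CS 30.
Psych: +95 to 95 (cap) → 175 left.
Phys: +25 to 25 (cap) → 150 left.
Hist: +80 to 80 (cap) → 70 left.
Bio has room for 95 but only 70 remain, so it gets 70.

70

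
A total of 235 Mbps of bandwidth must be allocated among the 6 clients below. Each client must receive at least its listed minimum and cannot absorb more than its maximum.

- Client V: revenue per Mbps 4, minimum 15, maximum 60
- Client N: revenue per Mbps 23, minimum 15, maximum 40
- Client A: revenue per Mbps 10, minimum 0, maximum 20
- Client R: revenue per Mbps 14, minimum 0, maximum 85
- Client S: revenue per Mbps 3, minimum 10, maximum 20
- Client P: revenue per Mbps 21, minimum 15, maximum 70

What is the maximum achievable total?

Meeting every minimum uses 15+15+0+0+10+15 = 55 Mbps, leaving 180.
Order the clients by revenue per Mbps: Client N 23 > Client P 21 > Client R 14 > Client A 10 > Client V 4 > Client S 3.
Give Client N 25 more to hit its cap of 40 → 155 left.
Client P: +55 to 70 (cap) → 100 left.
Client R: +85 to 85 (cap) → 15 left.
Client A: +15 (room for 20) → 15. Pool exhausted.
Total = 4×15 + 23×40 + 10×15 + 14×85 + 3×10 + 21×70 = 3820.

3820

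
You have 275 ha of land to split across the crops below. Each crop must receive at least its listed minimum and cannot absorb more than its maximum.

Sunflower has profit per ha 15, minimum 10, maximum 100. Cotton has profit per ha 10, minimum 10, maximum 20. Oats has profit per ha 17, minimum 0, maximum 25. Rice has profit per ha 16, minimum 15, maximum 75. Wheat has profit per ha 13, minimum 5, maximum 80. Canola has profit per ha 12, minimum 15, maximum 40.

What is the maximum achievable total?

4055

Meeting every minimum uses 10+10+0+15+5+15 = 55 ha, leaving 220.
Highest profit per ha first: Oats 17 > Rice 16 > Sunflower 15 > Wheat 13 > Canola 12 > Cotton 10.
Oats: +25 to 25 (cap) ; 195 left.
Rice: +60 to 75 (cap) ; 135 left.
Sunflower takes 90 more to reach its cap of 100 ; 45 left.
Wheat has room for 75 more but only 45 remain, so it gets 50.
Total = 15×100 + 10×10 + 17×25 + 16×75 + 13×50 + 12×15 = 4055.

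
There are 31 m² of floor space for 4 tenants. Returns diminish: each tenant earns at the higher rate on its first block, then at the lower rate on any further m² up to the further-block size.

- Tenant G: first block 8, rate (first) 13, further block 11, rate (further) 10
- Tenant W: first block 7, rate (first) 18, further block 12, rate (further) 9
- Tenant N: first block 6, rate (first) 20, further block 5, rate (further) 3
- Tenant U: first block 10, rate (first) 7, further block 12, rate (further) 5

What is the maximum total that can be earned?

450

Treat each block as its own option and order by rate: Tenant N/first 20 > Tenant W/first 18 > Tenant G/first 13 > Tenant G/second 10 > Tenant W/second 9 > Tenant U/first 7 > Tenant U/second 5 > Tenant N/second 3.
Tenant N/first (20): +6 → 25 left.
Fill Tenant W first block (7 at 18) → 18 left.
Tenant G first at 13: fill all 8 → 10 left.
10 remain; put them into Tenant G second at 10.
Total = 20×6 + 18×7 + 13×8 + 10×10 = 450.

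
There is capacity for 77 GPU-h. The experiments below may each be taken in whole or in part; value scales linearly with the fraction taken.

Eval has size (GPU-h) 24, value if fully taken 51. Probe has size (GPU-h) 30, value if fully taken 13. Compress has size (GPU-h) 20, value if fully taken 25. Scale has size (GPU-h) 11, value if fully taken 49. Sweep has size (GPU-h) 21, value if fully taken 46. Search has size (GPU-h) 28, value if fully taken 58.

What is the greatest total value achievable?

Rank by value-to-size ratio: Scale 49/11≈4.45, Sweep 46/21≈2.19, Eval 51/24≈2.12, Search 58/28≈2.07, Compress 25/20≈1.25, Probe 13/30≈0.433.
Take all of Scale (11 GPU-h, value 49) → 66 GPU-h left.
Take all of Sweep (21 GPU-h, value 46) → 45 GPU-h left.
Eval: take in full, 24 GPU-h for value 51 → 21 left.
Only 21 GPU-h remain; take 21/28 of Search for value 58×21/28 = 43.5.
Total value = 189.5.

189.5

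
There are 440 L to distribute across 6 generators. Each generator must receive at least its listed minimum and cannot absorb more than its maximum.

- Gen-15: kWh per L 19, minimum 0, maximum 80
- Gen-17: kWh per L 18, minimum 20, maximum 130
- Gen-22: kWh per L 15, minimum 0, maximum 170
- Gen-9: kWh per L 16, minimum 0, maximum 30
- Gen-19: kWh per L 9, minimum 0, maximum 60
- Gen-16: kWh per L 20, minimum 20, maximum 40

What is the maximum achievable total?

7540

Meeting every minimum uses 0+20+0+0+0+20 = 40 L, leaving 400.
Highest kWh per L first: Gen-16 20 > Gen-15 19 > Gen-17 18 > Gen-9 16 > Gen-22 15 > Gen-19 9.
Gen-16 takes 20 more to reach its cap of 40 → 380 left.
Gen-15: +80 to 80 (cap) → 300 left.
Give Gen-17 110 more to hit its cap of 130 → 190 left.
Gen-9: +30 to 30 (cap) → 160 left.
Only 160 left; Gen-22 takes them to reach 160.
Total = 19×80 + 18×130 + 15×160 + 16×30 + 20×40 = 7540.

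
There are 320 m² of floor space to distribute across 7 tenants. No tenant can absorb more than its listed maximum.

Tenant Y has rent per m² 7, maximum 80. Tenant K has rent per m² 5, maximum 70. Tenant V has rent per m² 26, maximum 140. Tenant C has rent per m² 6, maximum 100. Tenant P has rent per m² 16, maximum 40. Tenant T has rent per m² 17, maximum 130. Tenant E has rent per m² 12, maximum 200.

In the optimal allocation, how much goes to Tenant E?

Rank by rent per m²: Tenant V 26 > Tenant T 17 > Tenant P 16 > Tenant E 12 > Tenant Y 7 > Tenant C 6 > Tenant K 5.
Tenant V takes 140 to reach its cap of 140 → 180 left.
Tenant T takes 130 to reach its cap of 130 → 50 left.
Tenant P takes 40 to reach its cap of 40 → 10 left.
Tenant E: +10 (room for 200) → 10. Pool exhausted.

10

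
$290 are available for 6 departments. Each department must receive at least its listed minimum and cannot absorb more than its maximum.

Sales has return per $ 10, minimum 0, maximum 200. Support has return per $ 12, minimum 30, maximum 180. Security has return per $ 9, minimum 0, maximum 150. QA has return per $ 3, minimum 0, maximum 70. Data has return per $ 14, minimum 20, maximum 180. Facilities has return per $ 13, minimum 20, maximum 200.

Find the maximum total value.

3920

Meeting every minimum uses 0+30+0+0+20+20 = 70 $, leaving 220.
Order the departments by return per $: Data 14 > Facilities 13 > Support 12 > Sales 10 > Security 9 > QA 3.
Give Data 160 more to hit its cap of 180 — 60 left.
Only 60 left; Facilities takes them to reach 80.
Total = 12×30 + 14×180 + 13×80 = 3920.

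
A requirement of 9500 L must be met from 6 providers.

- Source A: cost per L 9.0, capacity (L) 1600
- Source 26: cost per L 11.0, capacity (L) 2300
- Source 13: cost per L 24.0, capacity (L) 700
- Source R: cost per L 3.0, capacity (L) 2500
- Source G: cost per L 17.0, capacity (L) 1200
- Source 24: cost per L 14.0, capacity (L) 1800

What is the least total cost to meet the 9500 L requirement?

Cheapest first:
Source R at 3.0: take all 2500 L ; 7000 still needed.
Take 1600 from Source A at 9.0 ; need 5400 more.
Source 26 at 11.0: take all 2300 L ; 3100 still needed.
Source 24 (14.0): use full 1800 ; 1300 L to go.
Take 1200 from Source G at 17.0 ; need 100 more.
Take 100 from Source 13 at 24.0 to finish.
Cost = 2500×3.0 + 1600×9.0 + 2300×11.0 + 1800×14.0 + 1200×17.0 + 100×24.0 = 95200.

95200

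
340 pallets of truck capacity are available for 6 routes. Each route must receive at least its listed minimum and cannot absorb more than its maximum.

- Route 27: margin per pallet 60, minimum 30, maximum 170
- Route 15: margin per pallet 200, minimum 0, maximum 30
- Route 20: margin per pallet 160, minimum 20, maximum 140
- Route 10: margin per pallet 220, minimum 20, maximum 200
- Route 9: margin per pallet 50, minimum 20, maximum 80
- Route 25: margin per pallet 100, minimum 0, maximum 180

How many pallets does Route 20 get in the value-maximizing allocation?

60

Meeting every minimum uses 30+0+20+20+20+0 = 90 pallets, leaving 250.
Order the routes by margin per pallet: Route 10 220 > Route 15 200 > Route 20 160 > Route 25 100 > Route 27 60 > Route 9 50.
Route 10 takes 180 more to reach its cap of 200 — 70 left.
Give Route 15 30 more to hit its cap of 30 — 40 left.
Route 20 has room for 120 more but only 40 remain, so it gets 60.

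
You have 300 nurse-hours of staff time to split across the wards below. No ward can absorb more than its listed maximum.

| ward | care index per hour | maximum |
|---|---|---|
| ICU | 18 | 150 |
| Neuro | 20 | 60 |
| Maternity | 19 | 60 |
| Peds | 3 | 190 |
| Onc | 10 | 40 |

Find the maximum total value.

Rank by care index per hour: Neuro 20 > Maternity 19 > ICU 18 > Onc 10 > Peds 3.
Neuro takes 60 to reach its cap of 60 ; 240 left.
Give Maternity 60 to hit its cap of 60 ; 180 left.
Give ICU 150 to hit its cap of 150 ; 30 left.
Onc has room for 40 but only 30 remain, so it gets 30.
Total = 18×150 + 20×60 + 19×60 + 10×30 = 5340.

5340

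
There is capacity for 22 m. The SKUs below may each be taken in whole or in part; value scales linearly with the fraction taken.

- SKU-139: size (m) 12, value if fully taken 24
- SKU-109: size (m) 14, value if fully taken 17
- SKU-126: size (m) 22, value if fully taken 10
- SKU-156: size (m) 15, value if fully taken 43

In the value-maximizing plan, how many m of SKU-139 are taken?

7

Rank by value-to-size ratio: SKU-156 43/15≈2.87, SKU-139 24/12≈2, SKU-109 17/14≈1.21, SKU-126 10/22≈0.455.
Take all of SKU-156 (15 m, value 43) → 7 m left.
Fill the last 7 m with part of SKU-139: 7/12 of it earns 14.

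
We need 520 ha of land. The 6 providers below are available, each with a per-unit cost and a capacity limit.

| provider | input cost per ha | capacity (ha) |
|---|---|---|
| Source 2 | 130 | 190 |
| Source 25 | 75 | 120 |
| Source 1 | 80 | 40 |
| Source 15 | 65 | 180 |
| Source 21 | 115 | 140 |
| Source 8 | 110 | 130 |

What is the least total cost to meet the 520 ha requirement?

Fill from the cheapest provider first.
Source 15 at 65: take all 180 ha — 340 still needed.
Source 25 at 75: take all 120 ha — 220 still needed.
Source 1 at 80: take all 40 ha — 180 still needed.
Source 8 at 110: take all 130 ha — 50 still needed.
Source 21 at 115: take 50 of its 140 — requirement met.
Source 2: unused.
Cost = 180×65 + 120×75 + 40×80 + 130×110 + 50×115 = 43950.

43950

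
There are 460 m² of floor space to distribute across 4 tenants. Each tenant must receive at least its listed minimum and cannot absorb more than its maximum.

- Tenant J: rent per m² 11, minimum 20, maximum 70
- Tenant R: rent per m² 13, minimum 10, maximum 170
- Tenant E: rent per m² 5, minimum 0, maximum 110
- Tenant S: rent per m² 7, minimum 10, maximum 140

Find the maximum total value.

Meeting every minimum uses 20+10+0+10 = 40 m², leaving 420.
Highest rent per m² first: Tenant R 13 > Tenant J 11 > Tenant S 7 > Tenant E 5.
Tenant R: +160 to 170 (cap) → 260 left.
Give Tenant J 50 more to hit its cap of 70 → 210 left.
Give Tenant S 130 more to hit its cap of 140 → 80 left.
Tenant E has room for 110 more but only 80 remain, so it gets 80.
Total = 11×70 + 13×170 + 5×80 + 7×140 = 4360.

4360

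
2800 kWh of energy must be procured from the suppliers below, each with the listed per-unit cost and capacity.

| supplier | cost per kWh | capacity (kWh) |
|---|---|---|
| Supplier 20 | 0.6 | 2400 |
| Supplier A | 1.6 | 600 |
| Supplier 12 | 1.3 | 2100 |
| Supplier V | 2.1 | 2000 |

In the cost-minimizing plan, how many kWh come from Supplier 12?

Cheapest first:
Supplier 20 (0.6): use full 2400 → 400 kWh to go.
Take 400 from Supplier 12 at 1.3 to finish.
Supplier A, Supplier V: unused.

400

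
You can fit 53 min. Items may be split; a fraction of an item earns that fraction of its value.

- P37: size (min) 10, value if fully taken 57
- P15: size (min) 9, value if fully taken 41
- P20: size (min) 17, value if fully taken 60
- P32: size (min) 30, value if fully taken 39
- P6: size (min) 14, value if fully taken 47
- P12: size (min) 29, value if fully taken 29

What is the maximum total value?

Sort by value density: P37 57/10≈5.7, P15 41/9≈4.56, P20 60/17≈3.53, P6 47/14≈3.36, P32 39/30≈1.3, P12 29/29≈1.
Take all of P37 (10 min, value 57) — 43 min left.
All 9 min of P15 fit (value 41) — 34 remain.
P20: take in full, 17 min for value 60 — 17 left.
P6: take in full, 14 min for value 47 — 3 left.
3 min left: a 3/30 share of P32 gives 39×3/30 = 3.9.
Total value = 208.9.

208.9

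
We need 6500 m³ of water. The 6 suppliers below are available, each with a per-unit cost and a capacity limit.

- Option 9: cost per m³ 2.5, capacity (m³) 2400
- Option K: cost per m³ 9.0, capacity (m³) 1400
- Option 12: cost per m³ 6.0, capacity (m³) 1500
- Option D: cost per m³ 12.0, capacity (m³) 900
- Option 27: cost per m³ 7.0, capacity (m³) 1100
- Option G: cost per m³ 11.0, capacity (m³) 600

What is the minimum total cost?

36400

Fill from the cheapest supplier first.
Take 2400 from Option 9 at 2.5 ; need 4100 more.
Option 12 (6.0): use full 1500 ; 2600 m³ to go.
Take 1100 from Option 27 at 7.0 ; need 1500 more.
Take 1400 from Option K at 9.0 ; need 100 more.
Option G (11.0): take the remaining 100 ; done.
Option D: unused.
Cost = 2400×2.5 + 1500×6.0 + 1100×7.0 + 1400×9.0 + 100×11.0 = 36400.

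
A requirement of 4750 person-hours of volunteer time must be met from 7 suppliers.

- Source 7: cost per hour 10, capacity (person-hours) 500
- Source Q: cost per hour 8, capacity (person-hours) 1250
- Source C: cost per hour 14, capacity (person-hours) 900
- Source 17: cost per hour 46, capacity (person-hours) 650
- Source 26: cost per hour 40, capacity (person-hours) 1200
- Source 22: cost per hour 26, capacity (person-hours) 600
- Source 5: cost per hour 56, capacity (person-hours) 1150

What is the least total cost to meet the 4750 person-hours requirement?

Use suppliers in increasing cost order.
Take 1250 from Source Q at 8 — need 3500 more.
Take 500 from Source 7 at 10 — need 3000 more.
Take 900 from Source C at 14 — need 2100 more.
Source 22 at 26: take all 600 person-hours — 1500 still needed.
Source 26 at 40: take all 1200 person-hours — 300 still needed.
Source 17 at 46: take 300 of its 650 — requirement met.
Source 5: unused.
Cost = 1250×8 + 500×10 + 900×14 + 600×26 + 1200×40 + 300×46 = 105000.

105000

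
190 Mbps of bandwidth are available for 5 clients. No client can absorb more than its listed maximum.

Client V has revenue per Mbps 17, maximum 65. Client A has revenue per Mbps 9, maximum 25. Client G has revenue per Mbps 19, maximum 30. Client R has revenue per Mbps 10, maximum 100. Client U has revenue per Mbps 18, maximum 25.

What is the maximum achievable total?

Highest revenue per Mbps first: Client G 19 > Client U 18 > Client V 17 > Client R 10 > Client A 9.
Client G: +30 to 30 (cap) — 160 left.
Give Client U 25 to hit its cap of 25 — 135 left.
Give Client V 65 to hit its cap of 65 — 70 left.
Only 70 left; Client R takes them to reach 70.
Total = 17×65 + 19×30 + 10×70 + 18×25 = 2825.

2825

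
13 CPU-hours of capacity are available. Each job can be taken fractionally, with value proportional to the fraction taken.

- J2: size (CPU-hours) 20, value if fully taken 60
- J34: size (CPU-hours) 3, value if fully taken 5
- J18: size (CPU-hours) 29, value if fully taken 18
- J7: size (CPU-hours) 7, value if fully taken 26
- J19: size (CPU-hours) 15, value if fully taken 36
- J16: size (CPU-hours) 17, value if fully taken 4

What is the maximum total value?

44

Sort by value density: J7 26/7≈3.71, J2 60/20≈3, J19 36/15≈2.4, J34 5/3≈1.67, J18 18/29≈0.621, J16 4/17≈0.235.
J7: take in full, 7 CPU-hours for value 26 — 6 left.
6 CPU-hours left: a 6/20 share of J2 gives 60×6/20 = 18.
Total value = 44.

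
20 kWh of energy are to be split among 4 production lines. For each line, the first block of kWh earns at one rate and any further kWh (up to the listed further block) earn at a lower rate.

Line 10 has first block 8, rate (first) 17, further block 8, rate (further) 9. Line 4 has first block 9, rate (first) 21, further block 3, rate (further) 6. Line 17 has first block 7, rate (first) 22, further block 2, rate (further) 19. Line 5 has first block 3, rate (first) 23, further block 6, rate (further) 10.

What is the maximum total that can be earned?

Order all 8 blocks by rate: Line 5/T1 23 > Line 17/T1 22 > Line 4/T1 21 > Line 17/T2 19 > Line 10/T1 17 > Line 5/T2 10 > Line 10/T2 9 > Line 4/T2 6.
Line 5/T1 (23): +3 → 17 left.
Fill Line 17 T1 block (7 at 22) → 10 left.
Line 4 T1 at 21: fill all 9 → 1 left.
Line 17 T2 at 19: only 1 left, fill 1.
Total = 23×3 + 22×7 + 21×9 + 19×1 = 431.

431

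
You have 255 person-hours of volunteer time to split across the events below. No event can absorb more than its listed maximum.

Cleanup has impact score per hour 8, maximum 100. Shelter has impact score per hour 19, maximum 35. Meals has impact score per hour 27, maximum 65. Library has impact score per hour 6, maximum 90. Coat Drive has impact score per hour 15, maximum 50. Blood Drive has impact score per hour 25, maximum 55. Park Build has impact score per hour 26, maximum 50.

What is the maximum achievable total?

5845

Highest impact score per hour first: Meals 27 > Park Build 26 > Blood Drive 25 > Shelter 19 > Coat Drive 15 > Cleanup 8 > Library 6.
Give Meals 65 to hit its cap of 65 → 190 left.
Park Build takes 50 to reach its cap of 50 → 140 left.
Blood Drive: +55 to 55 (cap) → 85 left.
Give Shelter 35 to hit its cap of 35 → 50 left.
Coat Drive takes 50 to reach its cap of 50 → 0 left.
Total = 19×35 + 27×65 + 15×50 + 25×55 + 26×50 = 5845.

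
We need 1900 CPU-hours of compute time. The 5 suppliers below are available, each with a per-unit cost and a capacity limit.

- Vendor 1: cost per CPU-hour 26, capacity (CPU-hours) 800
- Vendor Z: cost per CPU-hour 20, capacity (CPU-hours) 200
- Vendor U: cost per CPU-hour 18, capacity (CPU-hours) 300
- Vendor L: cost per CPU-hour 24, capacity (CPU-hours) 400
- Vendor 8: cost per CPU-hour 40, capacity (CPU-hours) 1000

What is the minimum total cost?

Cheapest first:
Vendor U (18): use full 300 — 1600 CPU-hours to go.
Vendor Z at 20: take all 200 CPU-hours — 1400 still needed.
Vendor L at 24: take all 400 CPU-hours — 1000 still needed.
Vendor 1 (26): use full 800 — 200 CPU-hours to go.
Vendor 8 at 40: take 200 of its 1000 — requirement met.
Cost = 300×18 + 200×20 + 400×24 + 800×26 + 200×40 = 47800.

47800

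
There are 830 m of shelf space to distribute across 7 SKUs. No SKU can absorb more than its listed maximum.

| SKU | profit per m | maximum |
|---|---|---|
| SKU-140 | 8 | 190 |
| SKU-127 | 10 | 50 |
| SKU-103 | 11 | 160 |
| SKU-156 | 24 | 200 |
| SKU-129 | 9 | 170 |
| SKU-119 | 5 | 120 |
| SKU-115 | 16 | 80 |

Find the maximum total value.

11230

Highest profit per m first: SKU-156 24 > SKU-115 16 > SKU-103 11 > SKU-127 10 > SKU-129 9 > SKU-140 8 > SKU-119 5.
SKU-156 takes 200 to reach its cap of 200 → 630 left.
Give SKU-115 80 to hit its cap of 80 → 550 left.
Give SKU-103 160 to hit its cap of 160 → 390 left.
Give SKU-127 50 to hit its cap of 50 → 340 left.
SKU-129 takes 170 to reach its cap of 170 → 170 left.
SKU-140: +170 (room for 190) → 170. Pool exhausted.
Total = 8×170 + 10×50 + 11×160 + 24×200 + 9×170 + 16×80 = 11230.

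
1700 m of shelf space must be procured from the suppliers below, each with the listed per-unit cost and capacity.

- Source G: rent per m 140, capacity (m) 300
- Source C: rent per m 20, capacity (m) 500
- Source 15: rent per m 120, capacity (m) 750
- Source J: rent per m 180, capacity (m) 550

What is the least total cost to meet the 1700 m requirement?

169000

Cheapest first:
Take 500 from Source C at 20 → need 1200 more.
Take 750 from Source 15 at 120 → need 450 more.
Source G at 140: take all 300 m → 150 still needed.
Source J (180): take the remaining 150 → done.
Cost = 500×20 + 750×120 + 300×140 + 150×180 = 169000.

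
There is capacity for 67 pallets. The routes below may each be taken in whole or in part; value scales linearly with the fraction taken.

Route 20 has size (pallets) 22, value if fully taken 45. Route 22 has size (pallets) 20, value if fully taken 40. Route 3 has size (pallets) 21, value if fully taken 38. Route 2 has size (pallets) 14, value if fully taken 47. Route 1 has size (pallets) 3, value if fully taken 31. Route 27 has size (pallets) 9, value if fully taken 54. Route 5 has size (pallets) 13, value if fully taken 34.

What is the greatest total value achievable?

Best value per unit of size first: Route 1 31/3≈10.3, Route 27 54/9≈6, Route 2 47/14≈3.36, Route 5 34/13≈2.62, Route 20 45/22≈2.05, Route 22 40/20≈2, Route 3 38/21≈1.81.
Take all of Route 1 (3 pallets, value 31) ; 64 pallets left.
Take all of Route 27 (9 pallets, value 54) ; 55 pallets left.
Take all of Route 2 (14 pallets, value 47) ; 41 pallets left.
Route 5: take in full, 13 pallets for value 34 ; 28 left.
Route 20: take in full, 22 pallets for value 45 ; 6 left.
Fill the last 6 pallets with part of Route 22: 6/20 of it earns 12.
Total value = 223.

223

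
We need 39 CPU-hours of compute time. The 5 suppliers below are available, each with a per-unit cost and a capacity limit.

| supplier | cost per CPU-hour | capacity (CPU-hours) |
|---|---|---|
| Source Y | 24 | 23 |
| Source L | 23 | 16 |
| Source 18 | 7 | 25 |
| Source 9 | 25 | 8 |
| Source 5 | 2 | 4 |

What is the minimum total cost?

Use suppliers in increasing cost order.
Source 5 at 2: take all 4 CPU-hours → 35 still needed.
Take 25 from Source 18 at 7 → need 10 more.
Source L at 23: take 10 of its 16 → requirement met.
Source Y, Source 9: unused.
Cost = 4×2 + 25×7 + 10×23 = 413.

413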